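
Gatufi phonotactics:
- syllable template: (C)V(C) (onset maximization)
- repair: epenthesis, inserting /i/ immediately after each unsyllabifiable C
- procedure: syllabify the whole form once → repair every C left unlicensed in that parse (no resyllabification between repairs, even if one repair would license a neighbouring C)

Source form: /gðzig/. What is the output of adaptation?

giðizig

Under (C)V(C), the unsyllabifiable consonants are /g/, /ð/ (at most one coda consonant is licensed; onsets are limited to one consonant).
Epenthesis after each stranded consonant: /g/ → /gi/, /ð/ → /ði/.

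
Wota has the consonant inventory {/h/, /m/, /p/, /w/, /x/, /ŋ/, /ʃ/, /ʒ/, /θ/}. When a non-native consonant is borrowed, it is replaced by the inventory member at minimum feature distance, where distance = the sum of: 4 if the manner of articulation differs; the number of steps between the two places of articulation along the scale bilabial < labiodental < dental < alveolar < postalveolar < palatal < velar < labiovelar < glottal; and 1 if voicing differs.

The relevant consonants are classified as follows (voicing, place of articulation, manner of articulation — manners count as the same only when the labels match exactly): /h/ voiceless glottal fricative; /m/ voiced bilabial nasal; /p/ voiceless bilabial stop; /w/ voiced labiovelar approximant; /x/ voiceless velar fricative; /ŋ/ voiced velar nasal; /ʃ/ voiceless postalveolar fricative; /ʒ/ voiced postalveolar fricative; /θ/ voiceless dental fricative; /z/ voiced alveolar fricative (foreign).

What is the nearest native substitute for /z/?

/ʒ/ is closest: same manner (fricative), place distance 1 (alveolar→postalveolar), same voicing; total 1. Next closest is /ʃ/ at distance 2.

ʒ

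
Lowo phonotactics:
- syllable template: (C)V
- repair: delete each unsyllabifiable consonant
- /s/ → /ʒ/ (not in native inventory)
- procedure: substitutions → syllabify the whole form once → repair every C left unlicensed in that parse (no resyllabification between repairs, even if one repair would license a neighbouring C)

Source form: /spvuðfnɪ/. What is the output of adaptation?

vunɪ

Substitution: /s/ → /ʒ/, giving /ʒpvuðfnɪ/.
Under (C)V, the unsyllabifiable consonants are /ʒ/, /p/, /ð/, /f/ (no codas are permitted; onsets are limited to one consonant).
Deletion applies to /ʒ/, /p/, /ð/, /f/.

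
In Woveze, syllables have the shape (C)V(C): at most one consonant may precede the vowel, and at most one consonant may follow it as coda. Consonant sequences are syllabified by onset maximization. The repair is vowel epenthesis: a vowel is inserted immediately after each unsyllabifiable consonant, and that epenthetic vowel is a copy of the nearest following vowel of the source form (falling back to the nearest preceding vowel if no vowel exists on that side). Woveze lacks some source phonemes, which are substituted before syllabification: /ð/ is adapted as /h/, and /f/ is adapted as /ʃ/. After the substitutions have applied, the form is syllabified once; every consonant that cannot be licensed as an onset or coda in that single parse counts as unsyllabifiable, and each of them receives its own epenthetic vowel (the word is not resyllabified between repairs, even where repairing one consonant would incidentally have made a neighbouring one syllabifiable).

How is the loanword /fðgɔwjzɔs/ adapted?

ʃɔhɔgɔwjɔzɔs

Substitution: /f/ → /ʃ/, /ð/ → /h/, giving /ʃhgɔwjzɔs/.
Syllabifying with onset maximization leaves /ʃ/, /h/, /j/ stranded (at most one coda consonant is licensed; onsets are limited to one consonant).
Inserting the epenthetic vowel yields /ʃ/ → /ʃɔ/, /h/ → /hɔ/, /j/ → /jɔ/.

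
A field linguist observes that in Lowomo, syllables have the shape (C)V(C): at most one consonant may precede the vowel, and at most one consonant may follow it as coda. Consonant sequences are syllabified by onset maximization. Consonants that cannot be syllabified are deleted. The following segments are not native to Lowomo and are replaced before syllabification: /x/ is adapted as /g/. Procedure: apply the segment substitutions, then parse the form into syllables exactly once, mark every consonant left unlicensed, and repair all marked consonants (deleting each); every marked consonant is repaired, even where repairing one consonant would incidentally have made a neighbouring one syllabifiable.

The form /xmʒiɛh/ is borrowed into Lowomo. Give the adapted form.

ʒiɛh

Substitution: /x/ → /g/, giving /gmʒiɛh/.
Syllabifying with onset maximization leaves /g/, /m/ stranded (at most one coda consonant is licensed; onsets are limited to one consonant).
Each unlicensed consonant is deleted: /g/, /m/.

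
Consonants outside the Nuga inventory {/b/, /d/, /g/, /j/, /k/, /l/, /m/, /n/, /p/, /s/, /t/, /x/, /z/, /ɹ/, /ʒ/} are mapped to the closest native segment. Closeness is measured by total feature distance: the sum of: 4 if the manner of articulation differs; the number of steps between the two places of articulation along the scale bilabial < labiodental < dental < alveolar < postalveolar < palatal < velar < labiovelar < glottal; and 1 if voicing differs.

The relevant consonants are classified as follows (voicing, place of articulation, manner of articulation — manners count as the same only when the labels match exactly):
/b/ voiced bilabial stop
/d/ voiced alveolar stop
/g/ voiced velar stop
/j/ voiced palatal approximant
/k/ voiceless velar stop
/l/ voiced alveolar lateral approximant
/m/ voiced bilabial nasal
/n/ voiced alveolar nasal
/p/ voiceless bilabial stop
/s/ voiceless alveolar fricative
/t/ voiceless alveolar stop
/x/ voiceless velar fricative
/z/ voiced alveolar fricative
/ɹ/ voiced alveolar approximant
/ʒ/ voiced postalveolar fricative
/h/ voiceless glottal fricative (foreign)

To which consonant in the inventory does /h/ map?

/x/ is closest: same manner (fricative), place distance 2 (glottal→velar), same voicing; total 2. Next closest is /s/ at distance 5.

x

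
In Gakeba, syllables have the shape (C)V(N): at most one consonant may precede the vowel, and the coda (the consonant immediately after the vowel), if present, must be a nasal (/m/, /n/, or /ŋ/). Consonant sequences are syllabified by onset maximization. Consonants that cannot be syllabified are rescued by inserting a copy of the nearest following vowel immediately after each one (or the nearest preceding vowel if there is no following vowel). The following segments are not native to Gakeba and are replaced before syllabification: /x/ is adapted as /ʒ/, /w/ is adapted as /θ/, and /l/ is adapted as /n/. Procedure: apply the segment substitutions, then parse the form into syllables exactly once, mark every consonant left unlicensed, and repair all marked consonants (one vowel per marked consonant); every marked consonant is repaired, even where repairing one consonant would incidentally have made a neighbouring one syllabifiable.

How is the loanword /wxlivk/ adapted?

θiʒiniviki

Substitution: /w/ → /θ/, /x/ → /ʒ/, /l/ → /n/, giving /θʒnivk/.
Syllabifying with onset maximization leaves /θ/, /ʒ/, /v/, /k/ stranded (only a nasal (/m/, /n/, or /ŋ/) is licensed in coda position; onsets are limited to one consonant).
Each unlicensed consonant becomes the onset of a new syllable: /θ/ → /θi/, /ʒ/ → /ʒi/, /v/ → /vi/, /k/ → /ki/.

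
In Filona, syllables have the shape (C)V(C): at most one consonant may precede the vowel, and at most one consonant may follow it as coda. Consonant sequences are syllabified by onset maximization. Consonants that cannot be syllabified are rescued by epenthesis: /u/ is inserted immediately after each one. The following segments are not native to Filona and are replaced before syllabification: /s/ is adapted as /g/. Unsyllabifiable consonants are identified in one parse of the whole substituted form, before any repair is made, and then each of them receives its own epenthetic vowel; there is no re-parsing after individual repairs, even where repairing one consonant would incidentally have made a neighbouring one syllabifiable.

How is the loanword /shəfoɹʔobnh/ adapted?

guhəfoɹʔobnuhu

Substitution: /s/ → /g/, giving /ghəfoɹʔobnh/.
Syllabifying with onset maximization leaves /g/, /n/, /h/ stranded (at most one coda consonant is licensed; onsets are limited to one consonant).
Inserting the epenthetic vowel yields /g/ → /gu/, /n/ → /nu/, /h/ → /hu/.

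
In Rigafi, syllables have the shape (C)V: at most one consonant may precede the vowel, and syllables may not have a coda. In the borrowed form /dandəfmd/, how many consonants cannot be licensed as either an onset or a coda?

Under (C)V, the unsyllabifiable consonants are /n/, /f/, /m/, /d/ (no codas are permitted; onsets are limited to one consonant).

4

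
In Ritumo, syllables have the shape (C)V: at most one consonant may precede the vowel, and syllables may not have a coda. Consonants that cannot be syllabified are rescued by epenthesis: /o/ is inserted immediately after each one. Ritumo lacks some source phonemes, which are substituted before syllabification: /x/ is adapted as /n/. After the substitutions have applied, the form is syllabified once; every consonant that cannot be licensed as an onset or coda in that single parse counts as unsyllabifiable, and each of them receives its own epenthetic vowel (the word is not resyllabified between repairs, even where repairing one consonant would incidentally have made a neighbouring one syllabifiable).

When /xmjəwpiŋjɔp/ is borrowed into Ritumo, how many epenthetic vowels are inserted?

After substitution the input is /nmjəwpiŋjɔp/.
The unsyllabifiable consonants are /n/, /m/, /w/, /ŋ/, /p/; each receives one epenthetic vowel.

5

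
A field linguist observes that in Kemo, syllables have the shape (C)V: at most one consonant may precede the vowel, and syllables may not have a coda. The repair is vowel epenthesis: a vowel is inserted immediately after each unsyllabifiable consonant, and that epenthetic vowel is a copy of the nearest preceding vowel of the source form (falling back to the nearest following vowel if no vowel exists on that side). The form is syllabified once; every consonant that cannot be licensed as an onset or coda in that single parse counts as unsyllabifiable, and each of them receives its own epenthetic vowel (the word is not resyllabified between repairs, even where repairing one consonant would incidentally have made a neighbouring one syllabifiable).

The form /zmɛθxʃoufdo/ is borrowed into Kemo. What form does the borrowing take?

Syllabifying with onset maximization leaves /z/, /θ/, /x/, /f/ stranded (no codas are permitted; onsets are limited to one consonant).
Inserting the epenthetic vowel yields /z/ → /zɛ/, /θ/ → /θɛ/, /x/ → /xɛ/, /f/ → /fu/.

zɛmɛθɛxɛʃoufudo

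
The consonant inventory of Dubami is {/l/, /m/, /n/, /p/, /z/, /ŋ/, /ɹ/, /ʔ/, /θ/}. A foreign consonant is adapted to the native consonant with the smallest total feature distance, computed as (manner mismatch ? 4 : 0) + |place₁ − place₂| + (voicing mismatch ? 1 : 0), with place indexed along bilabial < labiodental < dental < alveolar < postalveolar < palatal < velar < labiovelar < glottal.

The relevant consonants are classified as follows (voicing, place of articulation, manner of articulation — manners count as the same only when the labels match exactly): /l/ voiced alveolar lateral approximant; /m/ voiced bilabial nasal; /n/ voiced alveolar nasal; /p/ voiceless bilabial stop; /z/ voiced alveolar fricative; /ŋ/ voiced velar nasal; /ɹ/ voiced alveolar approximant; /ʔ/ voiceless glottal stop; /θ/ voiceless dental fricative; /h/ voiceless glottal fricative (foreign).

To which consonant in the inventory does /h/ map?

ʔ

/ʔ/ is closest: manner differs (fricative→stop, +4), place distance 0 (glottal→glottal), same voicing; total 4. Next closest is /z/ at distance 6.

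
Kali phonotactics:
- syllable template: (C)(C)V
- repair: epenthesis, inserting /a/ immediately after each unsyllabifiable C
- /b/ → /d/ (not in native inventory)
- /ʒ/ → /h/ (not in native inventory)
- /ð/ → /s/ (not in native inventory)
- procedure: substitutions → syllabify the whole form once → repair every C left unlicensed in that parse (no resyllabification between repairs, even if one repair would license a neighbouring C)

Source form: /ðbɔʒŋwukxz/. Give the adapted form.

Substitution: /ð/ → /s/, /b/ → /d/, /ʒ/ → /h/, giving /sdɔhŋwukxz/.
Syllabifying with onset maximization leaves /h/, /k/, /x/, /z/ stranded (no codas are permitted; onsets may contain at most 2 consonants).
Inserting the epenthetic vowel yields /h/ → /ha/, /k/ → /ka/, /x/ → /xa/, /z/ → /za/.

sdɔhaŋwukaxaza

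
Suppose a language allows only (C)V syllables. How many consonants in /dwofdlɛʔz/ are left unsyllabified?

Syllabifying with onset maximization leaves /d/, /f/, /d/, /ʔ/, /z/ stranded (no codas are permitted; onsets are limited to one consonant).

5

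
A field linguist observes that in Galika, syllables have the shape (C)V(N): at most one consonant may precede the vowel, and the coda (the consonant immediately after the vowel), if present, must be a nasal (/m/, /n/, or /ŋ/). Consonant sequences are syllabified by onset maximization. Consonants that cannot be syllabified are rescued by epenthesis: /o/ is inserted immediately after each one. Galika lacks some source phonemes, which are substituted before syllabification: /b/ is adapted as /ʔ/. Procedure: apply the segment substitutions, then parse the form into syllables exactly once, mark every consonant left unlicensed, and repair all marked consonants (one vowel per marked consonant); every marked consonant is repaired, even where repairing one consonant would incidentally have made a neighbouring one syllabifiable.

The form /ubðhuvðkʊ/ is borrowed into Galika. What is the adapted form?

Substitution: /b/ → /ʔ/, giving /uʔðhuvðkʊ/.
Syllabifying with onset maximization leaves /ʔ/, /ð/, /v/, /ð/ stranded (only a nasal (/m/, /n/, or /ŋ/) is licensed in coda position; onsets are limited to one consonant).
Inserting the epenthetic vowel yields /ʔ/ → /ʔo/, /ð/ → /ðo/, /v/ → /vo/, /ð/ → /ðo/.

uʔoðohuvoðokʊ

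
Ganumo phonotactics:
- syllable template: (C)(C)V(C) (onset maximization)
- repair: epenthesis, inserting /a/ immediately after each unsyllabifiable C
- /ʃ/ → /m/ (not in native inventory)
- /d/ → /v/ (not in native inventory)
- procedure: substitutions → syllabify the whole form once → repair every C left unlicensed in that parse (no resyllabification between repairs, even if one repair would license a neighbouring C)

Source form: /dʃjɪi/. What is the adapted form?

vamjɪi

Substitution: /d/ → /v/, /ʃ/ → /m/, giving /vmjɪi/.
Under (C)(C)V(C), the unsyllabifiable consonants are /v/ (at most one coda consonant is licensed; onsets may contain at most 2 consonants).
Each unlicensed consonant becomes the onset of a new syllable: /v/ → /va/.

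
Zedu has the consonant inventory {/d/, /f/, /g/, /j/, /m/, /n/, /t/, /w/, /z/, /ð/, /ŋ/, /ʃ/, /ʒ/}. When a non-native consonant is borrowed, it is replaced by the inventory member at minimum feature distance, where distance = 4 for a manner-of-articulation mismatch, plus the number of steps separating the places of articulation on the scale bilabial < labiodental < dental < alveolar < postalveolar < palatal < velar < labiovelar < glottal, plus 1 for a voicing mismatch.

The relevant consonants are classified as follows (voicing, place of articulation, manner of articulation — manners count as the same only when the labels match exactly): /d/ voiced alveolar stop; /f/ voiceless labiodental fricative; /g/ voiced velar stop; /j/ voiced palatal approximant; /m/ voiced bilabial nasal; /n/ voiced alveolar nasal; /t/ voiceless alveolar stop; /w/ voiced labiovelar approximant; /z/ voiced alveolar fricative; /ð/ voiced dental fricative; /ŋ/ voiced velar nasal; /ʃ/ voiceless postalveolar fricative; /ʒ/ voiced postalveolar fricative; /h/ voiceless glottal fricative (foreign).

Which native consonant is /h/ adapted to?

ʃ

/ʃ/ is closest: same manner (fricative), place distance 4 (glottal→postalveolar), same voicing; total 4. Next closest is /ʒ/ at distance 5.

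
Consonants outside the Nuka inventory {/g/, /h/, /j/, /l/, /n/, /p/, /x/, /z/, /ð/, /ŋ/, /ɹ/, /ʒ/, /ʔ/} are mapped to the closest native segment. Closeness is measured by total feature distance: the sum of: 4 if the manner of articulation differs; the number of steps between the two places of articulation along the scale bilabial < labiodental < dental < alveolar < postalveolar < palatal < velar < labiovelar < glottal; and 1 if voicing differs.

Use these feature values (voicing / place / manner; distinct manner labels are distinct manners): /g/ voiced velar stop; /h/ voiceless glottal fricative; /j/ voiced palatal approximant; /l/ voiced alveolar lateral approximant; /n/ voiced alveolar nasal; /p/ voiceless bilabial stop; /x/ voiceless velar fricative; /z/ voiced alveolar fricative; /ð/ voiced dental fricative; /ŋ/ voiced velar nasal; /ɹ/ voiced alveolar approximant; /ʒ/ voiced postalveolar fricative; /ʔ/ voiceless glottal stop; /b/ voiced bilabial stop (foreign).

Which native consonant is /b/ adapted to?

p

/p/ is closest: same manner (stop), place distance 0 (bilabial→bilabial), voicing differs (+1); total 1. Next closest is /g/ at distance 6.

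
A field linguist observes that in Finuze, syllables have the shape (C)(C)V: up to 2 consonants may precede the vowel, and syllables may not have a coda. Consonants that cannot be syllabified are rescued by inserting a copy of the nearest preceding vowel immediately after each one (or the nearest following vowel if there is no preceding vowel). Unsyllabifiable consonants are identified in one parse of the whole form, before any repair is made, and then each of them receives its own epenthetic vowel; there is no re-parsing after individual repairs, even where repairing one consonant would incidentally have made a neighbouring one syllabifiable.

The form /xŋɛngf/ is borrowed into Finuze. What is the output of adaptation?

xŋɛnɛgɛfɛ

The consonants /n/, /g/, /f/ cannot be parsed into a legal (C)(C)V syllable (no codas are permitted; onsets may contain at most 2 consonants).
Epenthesis after each stranded consonant: /n/ → /nɛ/, /g/ → /gɛ/, /f/ → /fɛ/.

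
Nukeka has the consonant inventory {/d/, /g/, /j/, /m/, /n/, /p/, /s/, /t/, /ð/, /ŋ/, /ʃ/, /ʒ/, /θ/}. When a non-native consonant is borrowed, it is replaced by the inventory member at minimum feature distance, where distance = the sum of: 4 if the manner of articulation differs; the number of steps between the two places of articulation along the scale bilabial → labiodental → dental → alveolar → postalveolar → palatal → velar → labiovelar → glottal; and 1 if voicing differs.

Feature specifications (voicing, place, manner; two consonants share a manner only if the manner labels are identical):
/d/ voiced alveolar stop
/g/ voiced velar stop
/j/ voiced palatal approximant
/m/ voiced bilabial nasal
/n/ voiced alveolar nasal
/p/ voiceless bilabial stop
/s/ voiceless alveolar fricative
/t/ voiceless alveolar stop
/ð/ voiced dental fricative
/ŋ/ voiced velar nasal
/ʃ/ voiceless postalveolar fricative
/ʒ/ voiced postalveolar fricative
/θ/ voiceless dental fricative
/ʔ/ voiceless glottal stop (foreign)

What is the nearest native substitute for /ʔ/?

g

/g/ is closest: same manner (stop), place distance 2 (glottal→velar), voicing differs (+1); total 3. Next closest is /t/ at distance 5.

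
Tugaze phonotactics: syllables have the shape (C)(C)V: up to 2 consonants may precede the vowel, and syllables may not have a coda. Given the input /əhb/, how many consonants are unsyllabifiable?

2

The consonants /h/, /b/ cannot be parsed into a legal (C)(C)V syllable (no codas are permitted; onsets may contain at most 2 consonants).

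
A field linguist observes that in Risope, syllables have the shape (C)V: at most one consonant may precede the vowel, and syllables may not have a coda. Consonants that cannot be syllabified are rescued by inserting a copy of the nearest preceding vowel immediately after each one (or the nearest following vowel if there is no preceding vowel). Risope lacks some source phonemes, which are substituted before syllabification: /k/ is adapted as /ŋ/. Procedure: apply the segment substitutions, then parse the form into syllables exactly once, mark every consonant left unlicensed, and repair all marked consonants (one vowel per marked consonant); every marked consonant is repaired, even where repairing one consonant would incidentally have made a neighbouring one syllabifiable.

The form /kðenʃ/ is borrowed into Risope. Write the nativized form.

Substitution: /k/ → /ŋ/, giving /ŋðenʃ/.
Syllabifying with onset maximization leaves /ŋ/, /n/, /ʃ/ stranded (no codas are permitted; onsets are limited to one consonant).
Epenthesis after each stranded consonant: /ŋ/ → /ŋe/, /n/ → /ne/, /ʃ/ → /ʃe/.

ŋeðeneʃe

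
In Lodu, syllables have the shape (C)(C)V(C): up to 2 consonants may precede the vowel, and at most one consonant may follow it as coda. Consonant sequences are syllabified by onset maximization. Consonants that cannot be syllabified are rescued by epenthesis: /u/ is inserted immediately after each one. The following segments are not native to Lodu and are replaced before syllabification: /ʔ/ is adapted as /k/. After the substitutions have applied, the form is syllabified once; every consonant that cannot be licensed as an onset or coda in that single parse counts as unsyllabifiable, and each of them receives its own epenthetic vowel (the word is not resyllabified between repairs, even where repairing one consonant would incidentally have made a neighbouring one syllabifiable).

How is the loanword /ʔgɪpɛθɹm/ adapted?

Substitution: /ʔ/ → /k/, giving /kgɪpɛθɹm/.
Syllabifying with onset maximization leaves /ɹ/, /m/ stranded (at most one coda consonant is licensed; onsets may contain at most 2 consonants).
Epenthesis after each stranded consonant: /ɹ/ → /ɹu/, /m/ → /mu/.

kgɪpɛθɹumu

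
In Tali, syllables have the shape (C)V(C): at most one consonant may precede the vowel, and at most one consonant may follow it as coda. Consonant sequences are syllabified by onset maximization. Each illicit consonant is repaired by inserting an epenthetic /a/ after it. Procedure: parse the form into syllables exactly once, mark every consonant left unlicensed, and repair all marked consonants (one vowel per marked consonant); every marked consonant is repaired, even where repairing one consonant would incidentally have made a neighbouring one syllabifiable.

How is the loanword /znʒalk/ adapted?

Syllabifying with onset maximization leaves /z/, /n/, /k/ stranded (at most one coda consonant is licensed; onsets are limited to one consonant).
Epenthesis after each stranded consonant: /z/ → /za/, /n/ → /na/, /k/ → /ka/.

zanaʒalka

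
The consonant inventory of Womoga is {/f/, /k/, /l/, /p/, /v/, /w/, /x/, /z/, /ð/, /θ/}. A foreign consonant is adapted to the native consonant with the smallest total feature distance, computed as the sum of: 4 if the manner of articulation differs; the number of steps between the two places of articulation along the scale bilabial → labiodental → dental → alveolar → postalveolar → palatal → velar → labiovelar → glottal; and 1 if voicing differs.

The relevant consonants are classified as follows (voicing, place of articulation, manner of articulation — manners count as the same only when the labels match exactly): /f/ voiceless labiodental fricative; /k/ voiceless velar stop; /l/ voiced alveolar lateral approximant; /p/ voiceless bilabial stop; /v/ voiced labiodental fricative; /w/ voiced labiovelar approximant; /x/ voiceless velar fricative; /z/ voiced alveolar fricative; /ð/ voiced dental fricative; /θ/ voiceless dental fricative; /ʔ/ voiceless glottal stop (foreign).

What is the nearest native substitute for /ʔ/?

/k/ is closest: same manner (stop), place distance 2 (glottal→velar), same voicing; total 2. Next closest is /w/ at distance 6.

k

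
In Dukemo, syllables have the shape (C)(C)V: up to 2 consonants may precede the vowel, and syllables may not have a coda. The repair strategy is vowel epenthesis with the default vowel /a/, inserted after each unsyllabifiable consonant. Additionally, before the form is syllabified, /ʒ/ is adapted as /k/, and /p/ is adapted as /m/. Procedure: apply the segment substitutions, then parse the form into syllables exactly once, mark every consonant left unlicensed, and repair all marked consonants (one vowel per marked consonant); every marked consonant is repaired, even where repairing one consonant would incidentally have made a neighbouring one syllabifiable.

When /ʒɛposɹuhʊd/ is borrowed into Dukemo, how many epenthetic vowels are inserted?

1

After substitution the input is /kɛmosɹuhʊd/.
The unsyllabifiable consonants are /d/; each receives one epenthetic vowel.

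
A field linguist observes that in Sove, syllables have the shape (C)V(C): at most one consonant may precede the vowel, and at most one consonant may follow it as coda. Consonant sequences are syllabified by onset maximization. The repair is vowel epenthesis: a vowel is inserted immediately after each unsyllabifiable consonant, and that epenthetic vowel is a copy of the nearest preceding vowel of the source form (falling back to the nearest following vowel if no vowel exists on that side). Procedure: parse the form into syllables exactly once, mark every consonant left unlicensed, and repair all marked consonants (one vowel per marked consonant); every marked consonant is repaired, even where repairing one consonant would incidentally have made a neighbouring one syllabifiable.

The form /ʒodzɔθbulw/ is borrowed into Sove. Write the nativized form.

ʒodzɔθbulwu

Under (C)V(C), the unsyllabifiable consonants are /w/ (at most one coda consonant is licensed; onsets are limited to one consonant).
Each unlicensed consonant becomes the onset of a new syllable: /w/ → /wu/.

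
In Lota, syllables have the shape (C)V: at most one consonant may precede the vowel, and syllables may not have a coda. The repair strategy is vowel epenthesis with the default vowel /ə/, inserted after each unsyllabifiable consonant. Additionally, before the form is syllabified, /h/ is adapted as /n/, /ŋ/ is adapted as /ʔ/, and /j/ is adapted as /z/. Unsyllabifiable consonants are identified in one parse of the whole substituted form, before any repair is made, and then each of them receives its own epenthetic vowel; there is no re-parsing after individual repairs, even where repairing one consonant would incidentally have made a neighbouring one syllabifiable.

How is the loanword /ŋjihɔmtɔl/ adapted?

Substitution: /ŋ/ → /ʔ/, /j/ → /z/, /h/ → /n/, giving /ʔzinɔmtɔl/.
The consonants /ʔ/, /m/, /l/ cannot be parsed into a legal (C)V syllable (no codas are permitted; onsets are limited to one consonant).
Each unlicensed consonant becomes the onset of a new syllable: /ʔ/ → /ʔə/, /m/ → /mə/, /l/ → /lə/.

ʔəzinɔmətɔlə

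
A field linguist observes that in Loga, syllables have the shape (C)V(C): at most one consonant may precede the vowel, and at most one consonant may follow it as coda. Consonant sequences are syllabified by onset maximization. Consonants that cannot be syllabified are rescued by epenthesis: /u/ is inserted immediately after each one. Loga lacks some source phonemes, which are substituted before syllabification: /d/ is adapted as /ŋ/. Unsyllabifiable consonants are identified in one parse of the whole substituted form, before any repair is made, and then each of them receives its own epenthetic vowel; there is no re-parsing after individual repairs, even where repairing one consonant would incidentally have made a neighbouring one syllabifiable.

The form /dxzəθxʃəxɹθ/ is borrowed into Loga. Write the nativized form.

ŋuxuzəθxuʃəxɹuθu

Substitution: /d/ → /ŋ/, giving /ŋxzəθxʃəxɹθ/.
Under (C)V(C), the unsyllabifiable consonants are /ŋ/, /x/, /x/, /ɹ/, /θ/ (at most one coda consonant is licensed; onsets are limited to one consonant).
Inserting the epenthetic vowel yields /ŋ/ → /ŋu/, /x/ → /xu/, /x/ → /xu/, /ɹ/ → /ɹu/, /θ/ → /θu/.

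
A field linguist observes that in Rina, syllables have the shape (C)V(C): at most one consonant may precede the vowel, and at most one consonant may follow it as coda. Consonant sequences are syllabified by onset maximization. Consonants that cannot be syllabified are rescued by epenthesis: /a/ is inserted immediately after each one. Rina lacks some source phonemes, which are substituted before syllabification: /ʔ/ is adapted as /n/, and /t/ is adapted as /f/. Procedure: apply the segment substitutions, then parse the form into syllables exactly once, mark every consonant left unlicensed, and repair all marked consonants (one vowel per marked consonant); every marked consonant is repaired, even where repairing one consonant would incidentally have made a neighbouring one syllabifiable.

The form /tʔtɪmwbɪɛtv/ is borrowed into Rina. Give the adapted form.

Substitution: /t/ → /f/, /ʔ/ → /n/, giving /fnfɪmwbɪɛfv/.
The consonants /f/, /n/, /w/, /v/ cannot be parsed into a legal (C)V(C) syllable (at most one coda consonant is licensed; onsets are limited to one consonant).
Inserting the epenthetic vowel yields /f/ → /fa/, /n/ → /na/, /w/ → /wa/, /v/ → /va/.

fanafɪmwabɪɛfva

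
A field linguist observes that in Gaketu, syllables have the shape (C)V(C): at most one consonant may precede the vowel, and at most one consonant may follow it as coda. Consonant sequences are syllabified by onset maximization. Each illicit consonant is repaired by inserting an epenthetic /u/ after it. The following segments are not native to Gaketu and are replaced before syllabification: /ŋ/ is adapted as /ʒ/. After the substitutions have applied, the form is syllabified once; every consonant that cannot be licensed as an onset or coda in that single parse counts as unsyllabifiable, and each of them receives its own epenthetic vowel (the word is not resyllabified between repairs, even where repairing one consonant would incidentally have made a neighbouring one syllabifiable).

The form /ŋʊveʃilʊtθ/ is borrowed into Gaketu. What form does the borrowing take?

Substitution: /ŋ/ → /ʒ/, giving /ʒʊveʃilʊtθ/.
Under (C)V(C), the unsyllabifiable consonants are /θ/ (at most one coda consonant is licensed; onsets are limited to one consonant).
Epenthesis after each stranded consonant: /θ/ → /θu/.

ʒʊveʃilʊtθu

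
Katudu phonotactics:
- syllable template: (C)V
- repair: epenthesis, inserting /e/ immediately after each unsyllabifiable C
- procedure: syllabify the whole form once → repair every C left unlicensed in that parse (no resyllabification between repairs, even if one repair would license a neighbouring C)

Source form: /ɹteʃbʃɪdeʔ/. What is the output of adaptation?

Under (C)V, the unsyllabifiable consonants are /ɹ/, /ʃ/, /b/, /ʔ/ (no codas are permitted; onsets are limited to one consonant).
Inserting the epenthetic vowel yields /ɹ/ → /ɹe/, /ʃ/ → /ʃe/, /b/ → /be/, /ʔ/ → /ʔe/.

ɹeteʃebeʃɪdeʔe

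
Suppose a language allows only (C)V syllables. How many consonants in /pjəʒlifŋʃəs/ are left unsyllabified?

The consonants /p/, /ʒ/, /f/, /ŋ/, /s/ cannot be parsed into a legal (C)V syllable (no codas are permitted; onsets are limited to one consonant).

5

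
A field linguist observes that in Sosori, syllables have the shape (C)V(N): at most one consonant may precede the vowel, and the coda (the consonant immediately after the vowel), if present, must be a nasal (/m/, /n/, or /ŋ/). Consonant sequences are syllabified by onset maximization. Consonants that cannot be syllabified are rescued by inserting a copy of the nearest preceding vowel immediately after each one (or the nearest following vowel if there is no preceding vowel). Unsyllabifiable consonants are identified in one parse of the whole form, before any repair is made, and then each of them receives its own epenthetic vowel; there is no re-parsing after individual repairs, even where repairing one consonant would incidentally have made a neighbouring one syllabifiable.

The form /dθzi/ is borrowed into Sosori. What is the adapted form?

diθizi

The consonants /d/, /θ/ cannot be parsed into a legal (C)V(N) syllable (only a nasal (/m/, /n/, or /ŋ/) is licensed in coda position; onsets are limited to one consonant).
Epenthesis after each stranded consonant: /d/ → /di/, /θ/ → /θi/.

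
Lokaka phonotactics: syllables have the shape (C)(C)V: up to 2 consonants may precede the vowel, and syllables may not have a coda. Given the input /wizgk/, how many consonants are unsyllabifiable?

3

Syllabifying with onset maximization leaves /z/, /g/, /k/ stranded (no codas are permitted; onsets may contain at most 2 consonants).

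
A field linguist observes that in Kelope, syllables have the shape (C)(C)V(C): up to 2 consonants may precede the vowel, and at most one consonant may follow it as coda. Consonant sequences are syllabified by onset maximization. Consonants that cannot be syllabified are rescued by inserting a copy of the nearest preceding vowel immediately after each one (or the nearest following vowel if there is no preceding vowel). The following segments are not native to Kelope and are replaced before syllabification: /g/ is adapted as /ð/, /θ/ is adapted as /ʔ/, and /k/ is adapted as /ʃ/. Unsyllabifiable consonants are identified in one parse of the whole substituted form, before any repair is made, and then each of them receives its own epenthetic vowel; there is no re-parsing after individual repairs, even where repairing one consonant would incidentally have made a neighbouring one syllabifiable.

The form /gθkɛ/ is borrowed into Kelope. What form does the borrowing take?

ðɛʔʃɛ

Substitution: /g/ → /ð/, /θ/ → /ʔ/, /k/ → /ʃ/, giving /ðʔʃɛ/.
Under (C)(C)V(C), the unsyllabifiable consonants are /ð/ (at most one coda consonant is licensed; onsets may contain at most 2 consonants).
Epenthesis after each stranded consonant: /ð/ → /ðɛ/.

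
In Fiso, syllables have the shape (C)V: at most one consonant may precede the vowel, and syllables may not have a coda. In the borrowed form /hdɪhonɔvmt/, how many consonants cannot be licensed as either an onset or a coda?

4

Syllabifying with onset maximization leaves /h/, /v/, /m/, /t/ stranded (no codas are permitted; onsets are limited to one consonant).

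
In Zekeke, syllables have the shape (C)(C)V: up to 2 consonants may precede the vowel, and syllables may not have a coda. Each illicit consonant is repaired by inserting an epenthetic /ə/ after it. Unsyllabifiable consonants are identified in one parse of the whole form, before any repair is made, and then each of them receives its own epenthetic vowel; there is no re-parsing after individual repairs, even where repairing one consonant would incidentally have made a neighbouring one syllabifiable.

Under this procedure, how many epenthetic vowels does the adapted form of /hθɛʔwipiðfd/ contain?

3

The unsyllabifiable consonants are /ð/, /f/, /d/; each receives one epenthetic vowel.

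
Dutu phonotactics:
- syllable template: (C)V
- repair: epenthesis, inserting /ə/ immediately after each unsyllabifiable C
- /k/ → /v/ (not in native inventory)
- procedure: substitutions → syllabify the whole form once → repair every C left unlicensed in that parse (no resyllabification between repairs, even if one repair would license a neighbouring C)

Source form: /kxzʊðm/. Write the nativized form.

vəxəzʊðəmə

Substitution: /k/ → /v/, giving /vxzʊðm/.
Under (C)V, the unsyllabifiable consonants are /v/, /x/, /ð/, /m/ (no codas are permitted; onsets are limited to one consonant).
Each unlicensed consonant becomes the onset of a new syllable: /v/ → /və/, /x/ → /xə/, /ð/ → /ðə/, /m/ → /mə/.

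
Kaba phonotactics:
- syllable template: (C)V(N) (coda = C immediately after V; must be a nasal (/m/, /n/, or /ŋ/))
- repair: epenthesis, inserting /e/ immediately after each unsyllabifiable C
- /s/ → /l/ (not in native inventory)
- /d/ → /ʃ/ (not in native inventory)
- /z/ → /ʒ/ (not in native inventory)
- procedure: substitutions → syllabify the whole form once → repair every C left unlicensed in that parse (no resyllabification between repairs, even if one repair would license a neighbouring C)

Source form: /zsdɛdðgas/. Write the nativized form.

Substitution: /z/ → /ʒ/, /s/ → /l/, /d/ → /ʃ/, giving /ʒlʃɛʃðgal/.
Syllabifying with onset maximization leaves /ʒ/, /l/, /ʃ/, /ð/, /l/ stranded (only a nasal (/m/, /n/, or /ŋ/) is licensed in coda position; onsets are limited to one consonant).
Epenthesis after each stranded consonant: /ʒ/ → /ʒe/, /l/ → /le/, /ʃ/ → /ʃe/, /ð/ → /ðe/, /l/ → /le/.

ʒeleʃɛʃeðegale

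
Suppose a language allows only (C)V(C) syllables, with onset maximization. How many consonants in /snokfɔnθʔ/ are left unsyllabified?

3

Syllabifying with onset maximization leaves /s/, /θ/, /ʔ/ stranded (at most one coda consonant is licensed; onsets are limited to one consonant).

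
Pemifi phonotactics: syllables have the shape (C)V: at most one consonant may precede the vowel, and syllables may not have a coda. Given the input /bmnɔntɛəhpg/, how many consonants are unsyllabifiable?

Under (C)V, the unsyllabifiable consonants are /b/, /m/, /n/, /h/, /p/, /g/ (no codas are permitted; onsets are limited to one consonant).

6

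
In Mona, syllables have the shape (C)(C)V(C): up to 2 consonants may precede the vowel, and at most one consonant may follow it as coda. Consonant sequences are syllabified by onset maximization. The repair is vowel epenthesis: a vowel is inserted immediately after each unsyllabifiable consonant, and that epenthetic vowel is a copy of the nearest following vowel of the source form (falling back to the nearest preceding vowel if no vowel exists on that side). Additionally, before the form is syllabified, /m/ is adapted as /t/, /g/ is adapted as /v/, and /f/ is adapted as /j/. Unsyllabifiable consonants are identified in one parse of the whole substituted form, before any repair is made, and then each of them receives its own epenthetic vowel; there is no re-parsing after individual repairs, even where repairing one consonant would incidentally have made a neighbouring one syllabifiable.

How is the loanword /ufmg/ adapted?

ujtuvu

Substitution: /f/ → /j/, /m/ → /t/, /g/ → /v/, giving /ujtv/.
The consonants /t/, /v/ cannot be parsed into a legal (C)(C)V(C) syllable (at most one coda consonant is licensed; onsets may contain at most 2 consonants).
Epenthesis after each stranded consonant: /t/ → /tu/, /v/ → /vu/.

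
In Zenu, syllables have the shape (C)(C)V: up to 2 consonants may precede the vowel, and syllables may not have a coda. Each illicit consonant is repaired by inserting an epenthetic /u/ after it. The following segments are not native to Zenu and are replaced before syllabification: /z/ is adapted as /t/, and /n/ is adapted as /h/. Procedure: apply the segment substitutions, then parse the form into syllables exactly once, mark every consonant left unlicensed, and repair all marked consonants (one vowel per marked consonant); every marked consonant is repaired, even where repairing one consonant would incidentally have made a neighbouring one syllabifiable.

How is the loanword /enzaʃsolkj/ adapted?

Substitution: /n/ → /h/, /z/ → /t/, giving /ehtaʃsolkj/.
Under (C)(C)V, the unsyllabifiable consonants are /l/, /k/, /j/ (no codas are permitted; onsets may contain at most 2 consonants).
Inserting the epenthetic vowel yields /l/ → /lu/, /k/ → /ku/, /j/ → /ju/.

ehtaʃsolukuju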